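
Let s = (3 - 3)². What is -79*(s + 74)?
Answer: -5846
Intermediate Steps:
s = 0 (s = 0² = 0)
-79*(s + 74) = -79*(0 + 74) = -79*74 = -5846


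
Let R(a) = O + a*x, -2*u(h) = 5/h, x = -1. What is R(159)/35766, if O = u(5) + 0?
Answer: -319/71532 ≈ -0.0044595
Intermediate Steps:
u(h) = -5/(2*h)
O = -½ (O = -5/2/5 + 0 = -5/2*⅕ + 0 = -½ + 0 = -½ ≈ -0.50000)
R(a) = -½ - a (R(a) = -½ + a*(-1) = -½ - a)
R(159)/35766 = (-½ - 1*159)/35766 = (-½ - 159)*(1/35766) = -319/2*1/35766 = -319/71532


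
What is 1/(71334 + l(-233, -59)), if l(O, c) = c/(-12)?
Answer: 12/856067 ≈ 1.4018e-5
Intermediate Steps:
l(O, c) = -c/12 (l(O, c) = c*(-1/12) = -c/12)
1/(71334 + l(-233, -59)) = 1/(71334 - 1/12*(-59)) = 1/(71334 + 59/12) = 1/(856067/12) = 12/856067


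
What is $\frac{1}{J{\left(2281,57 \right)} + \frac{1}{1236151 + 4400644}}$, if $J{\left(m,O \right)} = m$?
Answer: $\frac{5636795}{12857529396} \approx 0.0004384$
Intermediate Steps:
$\frac{1}{J{\left(2281,57 \right)} + \frac{1}{1236151 + 4400644}} = \frac{1}{2281 + \frac{1}{1236151 + 4400644}} = \frac{1}{2281 + \frac{1}{5636795}} = \frac{1}{\frac{12857529396}{5636795}} = \frac{5636795}{12857529396}$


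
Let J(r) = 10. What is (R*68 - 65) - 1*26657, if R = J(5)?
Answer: -26042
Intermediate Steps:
R = 10
(R*68 - 65) - 1*26657 = (10*68 - 65) - 1*26657 = (680 - 65) - 26657 = 615 - 26657 = -26042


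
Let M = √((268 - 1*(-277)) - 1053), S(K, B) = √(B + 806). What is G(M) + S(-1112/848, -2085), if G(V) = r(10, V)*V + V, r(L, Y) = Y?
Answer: -508 + I*√1279 + 2*I*√127 ≈ -508.0 + 58.302*I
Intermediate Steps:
S(K, B) = √(806 + B)
M = 2*I*√127 (M = √((268 + 277) - 1053) = √(545 - 1053) = √(-508) = 2*I*√127 ≈ 22.539*I)
G(V) = V + V² (G(V) = V*V + V = V² + V = V + V²)
G(M) + S(-1112/848, -2085) = (2*I*√127)*(1 + 2*I*√127) + √(806 - 2085) = 2*I*√127*(1 + 2*I*√127) + √(-1279) = 2*I*√127*(1 + 2*I*√127) + I*√1279 = I*√1279 + 2*I*√127*(1 + 2*I*√127)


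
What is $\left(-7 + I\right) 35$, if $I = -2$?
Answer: $-315$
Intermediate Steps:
$\left(-7 + I\right) 35 = \left(-7 - 2\right) 35 = \left(-9\right) 35 = -315$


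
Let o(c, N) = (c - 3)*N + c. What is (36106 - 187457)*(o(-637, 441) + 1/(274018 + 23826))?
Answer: 12751808674469637/297844 ≈ 4.2814e+10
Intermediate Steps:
o(c, N) = c + N*(-3 + c) (o(c, N) = (-3 + c)*N + c = N*(-3 + c) + c = c + N*(-3 + c))
(36106 - 187457)*(o(-637, 441) + 1/(274018 + 23826)) = (36106 - 187457)*((-637 - 3*441 + 441*(-637)) + 1/(274018 + 23826)) = -151351*((-637 - 1323 - 280917) + 1/297844) = -151351*(-282877 + 1/297844) = -151351*(-84253217187/297844) = 12751808674469637/297844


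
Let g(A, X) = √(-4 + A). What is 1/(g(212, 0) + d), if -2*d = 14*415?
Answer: -2905/8438817 - 4*√13/8438817 ≈ -0.00034595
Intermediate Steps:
d = -2905 (d = -7*415 = -½*5810 = -2905)
1/(g(212, 0) + d) = 1/(√(-4 + 212) - 2905) = 1/(√208 - 2905) = 1/(4*√13 - 2905) = 1/(-2905 + 4*√13)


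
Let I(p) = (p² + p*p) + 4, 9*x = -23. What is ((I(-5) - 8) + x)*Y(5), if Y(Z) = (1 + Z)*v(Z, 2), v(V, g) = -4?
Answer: -3128/3 ≈ -1042.7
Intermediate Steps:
x = -23/9 (x = (⅑)*(-23) = -23/9 ≈ -2.5556)
Y(Z) = -4 - 4*Z (Y(Z) = (1 + Z)*(-4) = -4 - 4*Z)
I(p) = 4 + 2*p² (I(p) = (p² + p²) + 4 = 2*p² + 4 = 4 + 2*p²)
((I(-5) - 8) + x)*Y(5) = (((4 + 2*(-5)²) - 8) - 23/9)*(-4 - 4*5) = (((4 + 2*25) - 8) - 23/9)*(-4 - 20) = (((4 + 50) - 8) - 23/9)*(-24) = ((54 - 8) - 23/9)*(-24) = (46 - 23/9)*(-24) = (391/9)*(-24) = -3128/3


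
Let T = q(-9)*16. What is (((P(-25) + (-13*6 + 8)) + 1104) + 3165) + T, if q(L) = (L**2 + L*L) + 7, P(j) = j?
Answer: 6878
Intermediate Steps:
q(L) = 7 + 2*L**2 (q(L) = (L**2 + L**2) + 7 = 2*L**2 + 7 = 7 + 2*L**2)
T = 2704 (T = (7 + 2*(-9)**2)*16 = (7 + 2*81)*16 = (7 + 162)*16 = 169*16 = 2704)
(((P(-25) + (-13*6 + 8)) + 1104) + 3165) + T = (((-25 + (-13*6 + 8)) + 1104) + 3165) + 2704 = (((-25 + (-78 + 8)) + 1104) + 3165) + 2704 = (((-25 - 70) + 1104) + 3165) + 2704 = ((-95 + 1104) + 3165) + 2704 = (1009 + 3165) + 2704 = 4174 + 2704 = 6878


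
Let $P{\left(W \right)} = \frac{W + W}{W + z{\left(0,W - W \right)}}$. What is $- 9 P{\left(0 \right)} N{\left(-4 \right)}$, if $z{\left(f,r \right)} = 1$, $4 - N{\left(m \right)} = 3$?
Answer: $0$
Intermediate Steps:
$N{\left(m \right)} = 1$ ($N{\left(m \right)} = 4 - 3 = 1$)
$P{\left(W \right)} = \frac{2 W}{1 + W}$ ($P{\left(W \right)} = \frac{W + W}{W + 1} = \frac{2 W}{1 + W}$)
$- 9 P{\left(0 \right)} N{\left(-4 \right)} = - 9 \cdot 2 \cdot 0 \frac{1}{1 + 0} \cdot 1 = - 9 \cdot 2 \cdot 0 \cdot 1^{-1} \cdot 1 = - 9 \cdot 2 \cdot 0 \cdot 1 \cdot 1 = \left(-9\right) 0 \cdot 1 = 0 \cdot 1 = 0$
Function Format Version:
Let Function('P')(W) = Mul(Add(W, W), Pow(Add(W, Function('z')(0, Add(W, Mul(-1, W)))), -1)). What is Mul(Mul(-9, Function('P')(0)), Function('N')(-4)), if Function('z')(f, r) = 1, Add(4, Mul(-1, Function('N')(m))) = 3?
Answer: 0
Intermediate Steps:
Function('N')(m) = 1 (Function('N')(m) = Add(4, Mul(-1, 3)) = Add(4, -3) = 1)
Function('P')(W) = Mul(2, W, Pow(Add(1, W), -1)) (Function('P')(W) = Mul(Add(W, W), Pow(Add(W, 1), -1)) = Mul(Mul(2, W), Pow(Add(1, W), -1)) = Mul(2, W, Pow(Add(1, W), -1)))
Mul(Mul(-9, Function('P')(0)), Function('N')(-4)) = Mul(Mul(-9, Mul(2, 0, Pow(Add(1, 0), -1))), 1) = Mul(Mul(-9, Mul(2, 0, Pow(1, -1))), 1) = Mul(Mul(-9, Mul(2, 0, 1)), 1) = Mul(Mul(-9, 0), 1) = Mul(0, 1) = 0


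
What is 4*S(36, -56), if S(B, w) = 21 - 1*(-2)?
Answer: 92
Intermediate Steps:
S(B, w) = 23 (S(B, w) = 21 + 2 = 23)
4*S(36, -56) = 4*23 = 92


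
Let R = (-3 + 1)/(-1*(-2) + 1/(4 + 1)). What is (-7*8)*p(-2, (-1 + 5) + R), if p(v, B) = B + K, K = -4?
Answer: 560/11 ≈ 50.909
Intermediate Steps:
R = -10/11 (R = -2/(2 + 1/5) = -2/11/5 = -2*5/11 = -10/11 ≈ -0.90909)
p(v, B) = -4 + B (p(v, B) = B - 4 = -4 + B)
(-7*8)*p(-2, (-1 + 5) + R) = (-7*8)*(-4 + ((-1 + 5) - 10/11)) = -56*(-4 + (4 - 10/11)) = -56*(-4 + 34/11) = -56*(-10/11) = 560/11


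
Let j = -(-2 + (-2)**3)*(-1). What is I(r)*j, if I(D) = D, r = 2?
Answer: -20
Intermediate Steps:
j = -10 (j = -(-2 - 8)*(-1) = -1*(-10)*(-1) = 10*(-1) = -10)
I(r)*j = 2*(-10) = -20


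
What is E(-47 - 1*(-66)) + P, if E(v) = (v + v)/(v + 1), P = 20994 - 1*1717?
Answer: 192789/10 ≈ 19279.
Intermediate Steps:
P = 19277 (P = 20994 - 1717 = 19277)
E(v) = 2*v/(1 + v) (E(v) = (2*v)/(1 + v) = 2*v/(1 + v))
E(-47 - 1*(-66)) + P = 2*(-47 - 1*(-66))/(1 + (-47 - 1*(-66))) + 19277 = 2*(-47 + 66)/(1 + (-47 + 66)) + 19277 = 2*19/(1 + 19) + 19277 = 2*19/20 + 19277 = 2*19*(1/20) + 19277 = 19/10 + 19277 = 192789/10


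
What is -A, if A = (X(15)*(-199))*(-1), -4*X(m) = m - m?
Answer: 0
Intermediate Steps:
X(m) = 0 (X(m) = -(m - m)/4 = -1/4*0 = 0)
A = 0 (A = (0*(-199))*(-1) = 0*(-1) = 0)
-A = -1*0 = 0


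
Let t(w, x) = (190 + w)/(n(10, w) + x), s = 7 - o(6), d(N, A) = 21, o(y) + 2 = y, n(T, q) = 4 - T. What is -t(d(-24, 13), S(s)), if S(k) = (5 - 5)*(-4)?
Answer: 211/6 ≈ 35.167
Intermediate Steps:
o(y) = -2 + y
s = 3 (s = 7 - (-2 + 6) = 7 - 1*4 = 7 - 4 = 3)
S(k) = 0 (S(k) = 0*(-4) = 0)
t(w, x) = (190 + w)/(-6 + x) (t(w, x) = (190 + w)/((4 - 1*10) + x) = (190 + w)/((4 - 10) + x) = (190 + w)/(-6 + x))
-t(d(-24, 13), S(s)) = -(190 + 21)/(-6 + 0) = -211/(-6) = -(-1)*211/6 = -1*(-211/6) = 211/6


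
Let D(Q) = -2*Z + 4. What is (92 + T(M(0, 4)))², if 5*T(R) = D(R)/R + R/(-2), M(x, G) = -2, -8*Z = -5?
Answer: 13520329/1600 ≈ 8450.2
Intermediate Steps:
Z = 5/8 (Z = -⅛*(-5) = 5/8 ≈ 0.62500)
D(Q) = 11/4 (D(Q) = -2*5/8 + 4 = -5/4 + 4 = 11/4)
T(R) = -R/10 + 11/(20*R) (T(R) = (11/(4*R) + R/(-2))/5 = (11/(4*R) + R*(-½))/5 = (11/(4*R) - R/2)/5 = (-R/2 + 11/(4*R))/5 = -R/10 + 11/(20*R))
(92 + T(M(0, 4)))² = (92 + (-⅒*(-2) + (11/20)/(-2)))² = (92 + (⅕ + (11/20)*(-½)))² = (92 + (⅕ - 11/40))² = (92 - 3/40)² = (3677/40)² = 13520329/1600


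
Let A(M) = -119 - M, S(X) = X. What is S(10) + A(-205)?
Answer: 96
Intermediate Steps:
S(10) + A(-205) = 10 + (-119 - 1*(-205)) = 10 + (-119 + 205) = 10 + 86 = 96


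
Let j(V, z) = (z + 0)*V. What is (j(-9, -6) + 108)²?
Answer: 26244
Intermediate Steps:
j(V, z) = V*z (j(V, z) = z*V = V*z)
(j(-9, -6) + 108)² = (-9*(-6) + 108)² = (54 + 108)² = 162² = 26244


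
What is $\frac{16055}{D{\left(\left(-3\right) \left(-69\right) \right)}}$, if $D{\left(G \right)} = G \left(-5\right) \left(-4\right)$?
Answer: $\frac{3211}{828} \approx 3.878$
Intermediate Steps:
$D{\left(G \right)} = 20 G$ ($D{\left(G \right)} = - 5 G \left(-4\right) = 20 G$)
$\frac{16055}{D{\left(\left(-3\right) \left(-69\right) \right)}} = \frac{16055}{20 \left(\left(-3\right) \left(-69\right)\right)} = \frac{16055}{20 \cdot 207} = \frac{16055}{4140} = 16055 \cdot \frac{1}{4140} = \frac{3211}{828}$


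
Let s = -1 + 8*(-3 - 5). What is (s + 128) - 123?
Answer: -60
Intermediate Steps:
s = -65 (s = -1 + 8*(-8) = -1 - 64 = -65)
(s + 128) - 123 = (-65 + 128) - 123 = 63 - 123 = -60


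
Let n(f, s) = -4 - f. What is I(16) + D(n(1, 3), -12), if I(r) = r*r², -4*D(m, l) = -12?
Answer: 4099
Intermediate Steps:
D(m, l) = 3 (D(m, l) = -¼*(-12) = 3)
I(r) = r³
I(16) + D(n(1, 3), -12) = 16³ + 3 = 4096 + 3 = 4099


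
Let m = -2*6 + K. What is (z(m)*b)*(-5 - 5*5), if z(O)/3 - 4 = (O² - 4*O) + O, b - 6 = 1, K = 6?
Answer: -36540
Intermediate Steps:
b = 7 (b = 6 + 1 = 7)
m = -6 (m = -2*6 + 6 = -12 + 6 = -6)
z(O) = 12 - 9*O + 3*O² (z(O) = 12 + 3*((O² - 4*O) + O) = 12 + 3*(O² - 3*O) = 12 + (-9*O + 3*O²) = 12 - 9*O + 3*O²)
(z(m)*b)*(-5 - 5*5) = ((12 - 9*(-6) + 3*(-6)²)*7)*(-5 - 5*5) = ((12 + 54 + 3*36)*7)*(-5 - 25) = ((12 + 54 + 108)*7)*(-30) = (174*7)*(-30) = 1218*(-30) = -36540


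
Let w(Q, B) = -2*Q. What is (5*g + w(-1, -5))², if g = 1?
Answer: 49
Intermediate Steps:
(5*g + w(-1, -5))² = (5*1 - 2*(-1))² = (5 + 2)² = 7² = 49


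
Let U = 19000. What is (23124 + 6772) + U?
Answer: 48896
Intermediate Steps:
(23124 + 6772) + U = (23124 + 6772) + 19000 = 29896 + 19000 = 48896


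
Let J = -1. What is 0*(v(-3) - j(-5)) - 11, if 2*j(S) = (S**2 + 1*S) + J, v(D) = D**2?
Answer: -11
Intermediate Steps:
j(S) = -1/2 + S/2 + S**2/2 (j(S) = ((S**2 + 1*S) - 1)/2 = ((S**2 + S) - 1)/2 = ((S + S**2) - 1)/2 = (-1 + S + S**2)/2 = -1/2 + S/2 + S**2/2)
0*(v(-3) - j(-5)) - 11 = 0*((-3)**2 - (-1/2 + (1/2)*(-5) + (1/2)*(-5)**2)) - 11 = 0*(9 - (-1/2 - 5/2 + (1/2)*25)) - 11 = 0*(9 - (-1/2 - 5/2 + 25/2)) - 11 = 0*(9 - 1*19/2) - 11 = 0*(9 - 19/2) - 11 = 0*(-1/2) - 11 = 0 - 11 = -11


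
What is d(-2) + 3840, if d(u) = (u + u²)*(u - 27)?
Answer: 3782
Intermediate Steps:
d(u) = (-27 + u)*(u + u²) (d(u) = (u + u²)*(-27 + u) = (-27 + u)*(u + u²))
d(-2) + 3840 = -2*(-27 + (-2)² - 26*(-2)) + 3840 = -2*(-27 + 4 + 52) + 3840 = -2*29 + 3840 = -58 + 3840 = 3782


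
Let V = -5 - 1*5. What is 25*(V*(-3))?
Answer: 750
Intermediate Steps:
V = -10 (V = -5 - 5 = -10)
25*(V*(-3)) = 25*(-10*(-3)) = 25*30 = 750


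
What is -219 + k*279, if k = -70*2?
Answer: -39279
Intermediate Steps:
k = -140
-219 + k*279 = -219 - 140*279 = -219 - 39060 = -39279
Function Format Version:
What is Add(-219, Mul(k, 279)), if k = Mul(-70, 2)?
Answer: -39279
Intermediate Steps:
k = -140
Add(-219, Mul(k, 279)) = Add(-219, Mul(-140, 279)) = Add(-219, -39060) = -39279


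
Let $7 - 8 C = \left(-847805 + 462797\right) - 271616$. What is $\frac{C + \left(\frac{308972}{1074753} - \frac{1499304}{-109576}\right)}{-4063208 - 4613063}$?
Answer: $- \frac{9667839167835455}{1021779575793639288} \approx -0.0094618$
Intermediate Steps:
$C = \frac{656631}{8}$ ($C = \frac{7}{8} - \frac{\left(-847805 + 462797\right) - 271616}{8} = \frac{7}{8} - \frac{-385008 - 271616}{8} = \frac{7}{8} - -82078 = \frac{7}{8} + 82078 = \frac{656631}{8} \approx 82079.0$)
$\frac{C + \left(\frac{308972}{1074753} - \frac{1499304}{-109576}\right)}{-4063208 - 4613063} = \frac{\frac{656631}{8} + \left(\frac{308972}{1074753} - \frac{1499304}{-109576}\right)}{-4063208 - 4613063} = \frac{\frac{656631}{8} + \left(308972 \cdot \frac{1}{1074753} - - \frac{187413}{13697}\right)}{-8676271} = \left(\frac{656631}{8} + \left(\frac{308972}{1074753} + \frac{187413}{13697}\right)\right) \left(- \frac{1}{8676271}\right) = \left(\frac{656631}{8} + \frac{205654673473}{14720891841}\right) \left(- \frac{1}{8676271}\right) = \frac{9667839167835455}{117767134728} \left(- \frac{1}{8676271}\right) = - \frac{9667839167835455}{1021779575793639288}$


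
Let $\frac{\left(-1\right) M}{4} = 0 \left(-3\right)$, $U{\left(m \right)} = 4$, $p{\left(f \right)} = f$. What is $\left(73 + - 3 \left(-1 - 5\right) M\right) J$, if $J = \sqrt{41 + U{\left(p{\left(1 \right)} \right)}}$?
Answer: $219 \sqrt{5} \approx 489.7$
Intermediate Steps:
$J = 3 \sqrt{5}$ ($J = \sqrt{41 + 4} = \sqrt{45} = 3 \sqrt{5} \approx 6.7082$)
$M = 0$ ($M = - 4 \cdot 0 \left(-3\right) = \left(-4\right) 0 = 0$)
$\left(73 + - 3 \left(-1 - 5\right) M\right) J = \left(73 + - 3 \left(-1 - 5\right) 0\right) 3 \sqrt{5} = \left(73 + \left(-3\right) \left(-6\right) 0\right) 3 \sqrt{5} = \left(73 + 18 \cdot 0\right) 3 \sqrt{5} = \left(73 + 0\right) 3 \sqrt{5} = 73 \cdot 3 \sqrt{5} = 219 \sqrt{5}$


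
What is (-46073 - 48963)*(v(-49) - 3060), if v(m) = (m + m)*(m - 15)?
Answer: -305255632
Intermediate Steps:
v(m) = 2*m*(-15 + m) (v(m) = (2*m)*(-15 + m) = 2*m*(-15 + m))
(-46073 - 48963)*(v(-49) - 3060) = (-46073 - 48963)*(2*(-49)*(-15 - 49) - 3060) = -95036*(2*(-49)*(-64) - 3060) = -95036*(6272 - 3060) = -95036*3212 = -305255632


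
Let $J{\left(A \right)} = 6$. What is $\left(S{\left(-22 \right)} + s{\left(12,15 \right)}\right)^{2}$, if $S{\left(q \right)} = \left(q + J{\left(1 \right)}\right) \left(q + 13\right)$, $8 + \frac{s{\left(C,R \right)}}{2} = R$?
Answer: $24964$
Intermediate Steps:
$s{\left(C,R \right)} = -16 + 2 R$
$S{\left(q \right)} = \left(6 + q\right) \left(13 + q\right)$ ($S{\left(q \right)} = \left(q + 6\right) \left(q + 13\right) = \left(6 + q\right) \left(13 + q\right)$)
$\left(S{\left(-22 \right)} + s{\left(12,15 \right)}\right)^{2} = \left(\left(78 + \left(-22\right)^{2} + 19 \left(-22\right)\right) + \left(-16 + 2 \cdot 15\right)\right)^{2} = \left(\left(78 + 484 - 418\right) + \left(-16 + 30\right)\right)^{2} = \left(144 + 14\right)^{2} = 158^{2} = 24964$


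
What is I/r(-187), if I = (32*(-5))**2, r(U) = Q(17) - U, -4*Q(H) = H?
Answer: 102400/731 ≈ 140.08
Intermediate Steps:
Q(H) = -H/4
r(U) = -17/4 - U (r(U) = -1/4*17 - U = -17/4 - U)
I = 25600 (I = (-160)**2 = 25600)
I/r(-187) = 25600/(-17/4 - 1*(-187)) = 25600/(-17/4 + 187) = 25600/(731/4) = 25600*(4/731) = 102400/731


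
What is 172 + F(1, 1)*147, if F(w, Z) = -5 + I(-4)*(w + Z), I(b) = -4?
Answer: -1739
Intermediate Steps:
F(w, Z) = -5 - 4*Z - 4*w (F(w, Z) = -5 - 4*(w + Z) = -5 - 4*(Z + w) = -5 + (-4*Z - 4*w) = -5 - 4*Z - 4*w)
172 + F(1, 1)*147 = 172 + (-5 - 4*1 - 4*1)*147 = 172 + (-5 - 4 - 4)*147 = 172 - 13*147 = 172 - 1911 = -1739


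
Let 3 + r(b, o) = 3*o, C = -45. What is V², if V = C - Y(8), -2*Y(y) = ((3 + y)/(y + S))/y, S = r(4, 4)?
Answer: 149548441/73984 ≈ 2021.4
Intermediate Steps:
r(b, o) = -3 + 3*o
S = 9 (S = -3 + 3*4 = -3 + 12 = 9)
Y(y) = -(3 + y)/(2*y*(9 + y)) (Y(y) = -(3 + y)/(y + 9)/(2*y) = -(3 + y)/(9 + y)/(2*y) = -(3 + y)/(2*y*(9 + y)))
V = -12229/272 (V = -45 - (-3 - 1*8)/(2*8*(9 + 8)) = -45 - (-3 - 8)/(2*8*17) = -45 - (-11)/(2*8*17) = -45 - 1*(-11/272) = -45 + 11/272 = -12229/272 ≈ -44.960)
V² = (-12229/272)² = 149548441/73984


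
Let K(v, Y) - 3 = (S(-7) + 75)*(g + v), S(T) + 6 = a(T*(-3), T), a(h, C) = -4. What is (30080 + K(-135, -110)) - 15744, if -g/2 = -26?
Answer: 8944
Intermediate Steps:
S(T) = -10 (S(T) = -6 - 4 = -10)
g = 52 (g = -2*(-26) = 52)
K(v, Y) = 3383 + 65*v (K(v, Y) = 3 + (-10 + 75)*(52 + v) = 3 + 65*(52 + v) = 3 + (3380 + 65*v) = 3383 + 65*v)
(30080 + K(-135, -110)) - 15744 = (30080 + (3383 + 65*(-135))) - 15744 = (30080 + (3383 - 8775)) - 15744 = (30080 - 5392) - 15744 = 24688 - 15744 = 8944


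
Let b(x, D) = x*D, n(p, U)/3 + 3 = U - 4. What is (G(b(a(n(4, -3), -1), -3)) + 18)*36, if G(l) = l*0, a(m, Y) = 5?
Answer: 648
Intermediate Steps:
n(p, U) = -21 + 3*U (n(p, U) = -9 + 3*(U - 4) = -9 + 3*(-4 + U) = -9 + (-12 + 3*U) = -21 + 3*U)
b(x, D) = D*x
G(l) = 0
(G(b(a(n(4, -3), -1), -3)) + 18)*36 = (0 + 18)*36 = 18*36 = 648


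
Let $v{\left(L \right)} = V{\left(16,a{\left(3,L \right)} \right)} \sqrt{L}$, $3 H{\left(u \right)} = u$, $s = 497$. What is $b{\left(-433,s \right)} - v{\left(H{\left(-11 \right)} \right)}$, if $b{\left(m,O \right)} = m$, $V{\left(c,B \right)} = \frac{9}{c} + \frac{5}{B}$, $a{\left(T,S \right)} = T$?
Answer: $-433 - \frac{107 i \sqrt{33}}{144} \approx -433.0 - 4.2685 i$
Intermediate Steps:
$V{\left(c,B \right)} = \frac{5}{B} + \frac{9}{c}$
$H{\left(u \right)} = \frac{u}{3}$
$v{\left(L \right)} = \frac{107 \sqrt{L}}{48}$ ($v{\left(L \right)} = \left(\frac{5}{3} + \frac{9}{16}\right) \sqrt{L} = \frac{107 \sqrt{L}}{48}$)
$b{\left(-433,s \right)} - v{\left(H{\left(-11 \right)} \right)} = -433 - \frac{107 \sqrt{\frac{1}{3} \left(-11\right)}}{48} = -433 - \frac{107 \sqrt{- \frac{11}{3}}}{48} = -433 - \frac{107 \frac{i \sqrt{33}}{3}}{48} = -433 - \frac{107 i \sqrt{33}}{144}$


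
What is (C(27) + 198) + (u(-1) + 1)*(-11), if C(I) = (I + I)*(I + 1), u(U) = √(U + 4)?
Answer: 1699 - 11*√3 ≈ 1679.9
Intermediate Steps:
u(U) = √(4 + U)
C(I) = 2*I*(1 + I) (C(I) = (2*I)*(1 + I) = 2*I*(1 + I))
(C(27) + 198) + (u(-1) + 1)*(-11) = (2*27*(1 + 27) + 198) + (√(4 - 1) + 1)*(-11) = (2*27*28 + 198) + (√3 + 1)*(-11) = (1512 + 198) + (1 + √3)*(-11) = 1710 + (-11 - 11*√3) = 1699 - 11*√3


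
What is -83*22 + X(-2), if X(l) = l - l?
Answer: -1826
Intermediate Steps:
X(l) = 0
-83*22 + X(-2) = -83*22 + 0 = -1826 + 0 = -1826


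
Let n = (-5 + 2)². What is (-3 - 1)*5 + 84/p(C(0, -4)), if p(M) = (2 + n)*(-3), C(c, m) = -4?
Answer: -248/11 ≈ -22.545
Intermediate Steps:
n = 9 (n = (-3)² = 9)
p(M) = -33 (p(M) = (2 + 9)*(-3) = 11*(-3) = -33)
(-3 - 1)*5 + 84/p(C(0, -4)) = (-3 - 1)*5 + 84/(-33) = -4*5 + 84*(-1/33) = -20 - 28/11 = -248/11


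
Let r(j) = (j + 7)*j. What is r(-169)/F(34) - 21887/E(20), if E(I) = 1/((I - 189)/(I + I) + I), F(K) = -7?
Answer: -97769999/280 ≈ -3.4918e+5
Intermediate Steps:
E(I) = 1/(I + (-189 + I)/(2*I)) (E(I) = 1/((-189 + I)/((2*I)) + I) = 1/((-189 + I)*(1/(2*I)) + I) = 1/((-189 + I)/(2*I) + I) = 1/(I + (-189 + I)/(2*I)))
r(j) = j*(7 + j) (r(j) = (7 + j)*j = j*(7 + j))
r(-169)/F(34) - 21887/E(20) = -169*(7 - 169)/(-7) - 21887/(2*20/(-189 + 20 + 2*20²)) = -169*(-162)*(-⅐) - 21887/(2*20/(-189 + 20 + 2*400)) = 27378*(-⅐) - 21887/(2*20/(-189 + 20 + 800)) = -27378/7 - 21887/(2*20/631) = -27378/7 - 21887/(2*20*(1/631)) = -27378/7 - 21887/40/631 = -27378/7 - 21887*631/40 = -27378/7 - 13810697/40 = -97769999/280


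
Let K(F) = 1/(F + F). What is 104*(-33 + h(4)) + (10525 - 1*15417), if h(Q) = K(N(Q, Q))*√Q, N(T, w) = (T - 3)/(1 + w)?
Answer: -7804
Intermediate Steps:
N(T, w) = (-3 + T)/(1 + w)
K(F) = 1/(2*F)
h(Q) = √Q*(1 + Q)/(2*(-3 + Q)) (h(Q) = (1/(2*(((-3 + Q)/(1 + Q)))))*√Q = (((1 + Q)/(-3 + Q))/2)*√Q = ((1 + Q)/(2*(-3 + Q)))*√Q = √Q*(1 + Q)/(2*(-3 + Q)))
104*(-33 + h(4)) + (10525 - 1*15417) = 104*(-33 + √4*(1 + 4)/(2*(-3 + 4))) + (10525 - 1*15417) = 104*(-33 + (½)*2*5/1) + (10525 - 15417) = 104*(-33 + (½)*2*1*5) - 4892 = 104*(-33 + 5) - 4892 = 104*(-28) - 4892 = -2912 - 4892 = -7804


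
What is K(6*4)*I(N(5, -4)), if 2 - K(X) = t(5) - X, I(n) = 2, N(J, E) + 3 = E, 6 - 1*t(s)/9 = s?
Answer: 34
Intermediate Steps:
t(s) = 54 - 9*s
N(J, E) = -3 + E
K(X) = -7 + X (K(X) = 2 - ((54 - 9*5) - X) = 2 - ((54 - 45) - X) = 2 - (9 - X) = 2 + (-9 + X) = -7 + X)
K(6*4)*I(N(5, -4)) = (-7 + 6*4)*2 = (-7 + 24)*2 = 17*2 = 34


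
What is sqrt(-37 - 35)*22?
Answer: 132*I*sqrt(2) ≈ 186.68*I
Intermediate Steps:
sqrt(-37 - 35)*22 = sqrt(-72)*22 = (6*I*sqrt(2))*22 = 132*I*sqrt(2)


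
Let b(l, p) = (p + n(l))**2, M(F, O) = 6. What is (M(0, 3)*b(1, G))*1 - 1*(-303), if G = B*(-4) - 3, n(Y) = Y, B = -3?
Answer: 903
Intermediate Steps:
G = 9 (G = -3*(-4) - 3 = 12 - 3 = 9)
b(l, p) = (l + p)**2 (b(l, p) = (p + l)**2 = (l + p)**2)
(M(0, 3)*b(1, G))*1 - 1*(-303) = (6*(1 + 9)**2)*1 - 1*(-303) = (6*10**2)*1 + 303 = (6*100)*1 + 303 = 600*1 + 303 = 600 + 303 = 903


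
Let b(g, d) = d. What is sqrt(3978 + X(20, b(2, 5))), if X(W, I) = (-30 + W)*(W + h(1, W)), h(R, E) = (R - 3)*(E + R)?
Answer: sqrt(4198) ≈ 64.792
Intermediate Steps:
h(R, E) = (-3 + R)*(E + R)
X(W, I) = (-30 + W)*(-2 - W) (X(W, I) = (-30 + W)*(W + (1**2 - 3*W - 3*1 + W*1)) = (-30 + W)*(W + (1 - 3*W - 3 + W)) = (-30 + W)*(W + (-2 - 2*W)) = (-30 + W)*(-2 - W))
sqrt(3978 + X(20, b(2, 5))) = sqrt(3978 + (60 - 1*20**2 + 28*20)) = sqrt(3978 + (60 - 1*400 + 560)) = sqrt(3978 + (60 - 400 + 560)) = sqrt(3978 + 220) = sqrt(4198)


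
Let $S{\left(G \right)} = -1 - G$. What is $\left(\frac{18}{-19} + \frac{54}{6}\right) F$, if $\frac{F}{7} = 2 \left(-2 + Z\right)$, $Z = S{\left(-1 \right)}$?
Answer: $- \frac{4284}{19} \approx -225.47$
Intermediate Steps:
$Z = 0$ ($Z = -1 - -1 = -1 + 1 = 0$)
$F = -28$ ($F = 7 \cdot 2 \left(-2 + 0\right) = 7 \cdot 2 \left(-2\right) = 7 \left(-4\right) = -28$)
$\left(\frac{18}{-19} + \frac{54}{6}\right) F = \left(\frac{18}{-19} + \frac{54}{6}\right) \left(-28\right) = \left(18 \left(- \frac{1}{19}\right) + 54 \cdot \frac{1}{6}\right) \left(-28\right) = \left(- \frac{18}{19} + 9\right) \left(-28\right) = \frac{153}{19} \left(-28\right) = - \frac{4284}{19}$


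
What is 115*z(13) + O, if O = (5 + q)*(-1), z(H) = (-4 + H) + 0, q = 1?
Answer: 1029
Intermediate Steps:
z(H) = -4 + H
O = -6 (O = (5 + 1)*(-1) = 6*(-1) = -6)
115*z(13) + O = 115*(-4 + 13) - 6 = 115*9 - 6 = 1035 - 6 = 1029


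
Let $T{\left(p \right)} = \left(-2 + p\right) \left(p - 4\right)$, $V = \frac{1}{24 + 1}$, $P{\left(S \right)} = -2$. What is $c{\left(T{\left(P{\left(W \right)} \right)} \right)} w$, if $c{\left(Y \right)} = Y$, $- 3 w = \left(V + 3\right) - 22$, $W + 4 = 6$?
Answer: $\frac{3792}{25} \approx 151.68$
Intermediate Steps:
$W = 2$ ($W = -4 + 6 = 2$)
$V = \frac{1}{25} \approx 0.04$
$T{\left(p \right)} = \left(-4 + p\right) \left(-2 + p\right)$ ($T{\left(p \right)} = \left(-2 + p\right) \left(-4 + p\right) = \left(-4 + p\right) \left(-2 + p\right)$)
$w = \frac{158}{25}$ ($w = - \frac{\left(\frac{1}{25} + 3\right) - 22}{3} = - \frac{\frac{76}{25} - 22}{3} = \left(- \frac{1}{3}\right) \left(- \frac{474}{25}\right) = \frac{158}{25} \approx 6.32$)
$c{\left(T{\left(P{\left(W \right)} \right)} \right)} w = \left(8 + \left(-2\right)^{2} - -12\right) \frac{158}{25} = \left(8 + 4 + 12\right) \frac{158}{25} = 24 \cdot \frac{158}{25} = \frac{3792}{25}$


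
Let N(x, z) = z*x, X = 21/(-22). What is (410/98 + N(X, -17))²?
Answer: 484132009/1162084 ≈ 416.61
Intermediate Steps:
X = -21/22 (X = 21*(-1/22) = -21/22 ≈ -0.95455)
N(x, z) = x*z
(410/98 + N(X, -17))² = (410/98 - 21/22*(-17))² = (410*(1/98) + 357/22)² = (205/49 + 357/22)² = (22003/1078)² = 484132009/1162084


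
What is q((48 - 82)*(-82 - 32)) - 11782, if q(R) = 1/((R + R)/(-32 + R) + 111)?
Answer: -1279630277/108609 ≈ -11782.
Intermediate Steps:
q(R) = 1/(111 + 2*R/(-32 + R)) (q(R) = 1/((2*R)/(-32 + R) + 111) = 1/(2*R/(-32 + R) + 111) = 1/(111 + 2*R/(-32 + R)))
q((48 - 82)*(-82 - 32)) - 11782 = (-32 + (48 - 82)*(-82 - 32))/(-3552 + 113*((48 - 82)*(-82 - 32))) - 11782 = (-32 - 34*(-114))/(-3552 + 113*(-34*(-114))) - 11782 = (-32 + 3876)/(-3552 + 113*3876) - 11782 = 3844/(-3552 + 437988) - 11782 = 3844/434436 - 11782 = (1/434436)*3844 - 11782 = 961/108609 - 11782 = -1279630277/108609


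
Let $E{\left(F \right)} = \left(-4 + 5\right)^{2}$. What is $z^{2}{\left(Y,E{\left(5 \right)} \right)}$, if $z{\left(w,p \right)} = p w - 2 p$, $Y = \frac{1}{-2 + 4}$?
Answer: $\frac{9}{4} \approx 2.25$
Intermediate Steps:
$Y = \frac{1}{2} \approx 0.5$
$E{\left(F \right)} = 1$ ($E{\left(F \right)} = 1^{2} = 1$)
$z{\left(w,p \right)} = - 2 p + p w$
$z^{2}{\left(Y,E{\left(5 \right)} \right)} = \left(1 \left(-2 + \frac{1}{2}\right)\right)^{2} = \left(1 \left(- \frac{3}{2}\right)\right)^{2} = \left(- \frac{3}{2}\right)^{2} = \frac{9}{4}$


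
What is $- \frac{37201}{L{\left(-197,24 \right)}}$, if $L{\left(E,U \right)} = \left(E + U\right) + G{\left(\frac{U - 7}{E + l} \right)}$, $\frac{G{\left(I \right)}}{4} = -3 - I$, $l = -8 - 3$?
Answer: $\frac{1934452}{9603} \approx 201.44$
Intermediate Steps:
$l = -11$ ($l = -8 - 3 = -11$)
$G{\left(I \right)} = -12 - 4 I$ ($G{\left(I \right)} = 4 \left(-3 - I\right) = -12 - 4 I$)
$L{\left(E,U \right)} = -12 + E + U - \frac{4 \left(-7 + U\right)}{-11 + E}$ ($L{\left(E,U \right)} = \left(E + U\right) - \left(12 + 4 \frac{U - 7}{E - 11}\right) = \left(E + U\right) - \left(12 + 4 \frac{-7 + U}{-11 + E}\right) = \left(E + U\right) - \left(12 + \frac{4 \left(-7 + U\right)}{-11 + E}\right) = -12 + E + U - \frac{4 \left(-7 + U\right)}{-11 + E}$)
$- \frac{37201}{L{\left(-197,24 \right)}} = - \frac{37201}{\frac{1}{-11 - 197} \left(28 - 96 + \left(-11 - 197\right) \left(-12 - 197 + 24\right)\right)} = - \frac{37201}{\frac{1}{-208} \left(28 - 96 - -38480\right)} = - \frac{37201}{\left(- \frac{1}{208}\right) \left(28 - 96 + 38480\right)} = - \frac{37201}{\left(- \frac{1}{208}\right) 38412} = - \frac{37201}{- \frac{9603}{52}} = \left(-37201\right) \left(- \frac{52}{9603}\right) = \frac{1934452}{9603}$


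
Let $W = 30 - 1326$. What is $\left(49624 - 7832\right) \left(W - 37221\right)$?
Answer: $-1609702464$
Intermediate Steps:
$W = -1296$ ($W = 30 - 1326 = -1296$)
$\left(49624 - 7832\right) \left(W - 37221\right) = \left(49624 - 7832\right) \left(-1296 - 37221\right) = 41792 \left(-38517\right) = -1609702464$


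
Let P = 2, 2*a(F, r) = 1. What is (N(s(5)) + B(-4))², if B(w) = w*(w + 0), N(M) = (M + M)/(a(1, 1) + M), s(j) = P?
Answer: 7744/25 ≈ 309.76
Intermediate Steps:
a(F, r) = ½ (a(F, r) = (½)*1 = ½)
s(j) = 2
N(M) = 2*M/(½ + M) (N(M) = (M + M)/(½ + M) = (2*M)/(½ + M) = 2*M/(½ + M))
B(w) = w² (B(w) = w*w = w²)
(N(s(5)) + B(-4))² = (4*2/(1 + 2*2) + (-4)²)² = (4*2/(1 + 4) + 16)² = (4*2/5 + 16)² = (4*2*(⅕) + 16)² = (8/5 + 16)² = (88/5)² = 7744/25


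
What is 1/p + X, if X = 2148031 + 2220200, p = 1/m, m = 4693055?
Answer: 9061286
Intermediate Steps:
p = 1/4693055 ≈ 2.1308e-7
X = 4368231
1/p + X = 1/(1/4693055) + 4368231 = 4693055 + 4368231 = 9061286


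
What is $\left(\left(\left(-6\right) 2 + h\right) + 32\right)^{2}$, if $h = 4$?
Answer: $576$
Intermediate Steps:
$\left(\left(\left(-6\right) 2 + h\right) + 32\right)^{2} = \left(\left(\left(-6\right) 2 + 4\right) + 32\right)^{2} = \left(\left(-12 + 4\right) + 32\right)^{2} = \left(-8 + 32\right)^{2} = 24^{2} = 576$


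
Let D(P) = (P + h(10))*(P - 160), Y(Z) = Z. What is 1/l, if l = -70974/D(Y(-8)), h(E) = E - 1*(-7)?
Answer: 84/3943 ≈ 0.021304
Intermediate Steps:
h(E) = 7 + E (h(E) = E + 7 = 7 + E)
D(P) = (-160 + P)*(17 + P) (D(P) = (P + (7 + 10))*(P - 160) = (P + 17)*(-160 + P) = (17 + P)*(-160 + P) = (-160 + P)*(17 + P))
l = 3943/84 (l = -70974/(-2720 + (-8)**2 - 143*(-8)) = -70974/(-2720 + 64 + 1144) = -70974/(-1512) = -70974*(-1/1512) = 3943/84 ≈ 46.940)
1/l = 1/(3943/84) = 84/3943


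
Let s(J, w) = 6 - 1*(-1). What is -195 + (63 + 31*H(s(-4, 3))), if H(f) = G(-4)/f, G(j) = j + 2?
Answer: -986/7 ≈ -140.86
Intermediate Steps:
G(j) = 2 + j
s(J, w) = 7 (s(J, w) = 6 + 1 = 7)
H(f) = -2/f (H(f) = (2 - 4)/f = -2/f)
-195 + (63 + 31*H(s(-4, 3))) = -195 + (63 + 31*(-2/7)) = -195 + (63 - 62/7) = -195 + 379/7 = -986/7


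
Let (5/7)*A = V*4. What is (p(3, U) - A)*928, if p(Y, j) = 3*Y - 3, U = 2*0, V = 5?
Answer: -20416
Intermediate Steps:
U = 0
p(Y, j) = -3 + 3*Y
A = 28 (A = 7*(5*4)/5 = (7/5)*20 = 28)
(p(3, U) - A)*928 = ((-3 + 3*3) - 1*28)*928 = ((-3 + 9) - 28)*928 = (6 - 28)*928 = -22*928 = -20416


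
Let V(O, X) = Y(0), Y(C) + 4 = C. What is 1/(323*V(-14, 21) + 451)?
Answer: -1/841 ≈ -0.0011891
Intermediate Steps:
Y(C) = -4 + C
V(O, X) = -4 (V(O, X) = -4 + 0 = -4)
1/(323*V(-14, 21) + 451) = 1/(323*(-4) + 451) = 1/(-1292 + 451) = 1/(-841) = -1/841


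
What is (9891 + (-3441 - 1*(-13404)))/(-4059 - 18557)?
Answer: -9927/11308 ≈ -0.87787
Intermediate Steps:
(9891 + (-3441 - 1*(-13404)))/(-4059 - 18557) = (9891 + (-3441 + 13404))/(-22616) = (9891 + 9963)*(-1/22616) = 19854*(-1/22616) = -9927/11308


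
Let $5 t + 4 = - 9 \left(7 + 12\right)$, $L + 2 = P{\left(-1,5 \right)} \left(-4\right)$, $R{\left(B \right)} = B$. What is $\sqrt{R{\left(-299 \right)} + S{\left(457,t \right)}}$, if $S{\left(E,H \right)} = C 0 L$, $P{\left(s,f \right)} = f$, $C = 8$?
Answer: $i \sqrt{299} \approx 17.292 i$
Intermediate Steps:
$L = -22$ ($L = -2 + 5 \left(-4\right) = -2 - 20 = -22$)
$t = -35$ ($t = - \frac{4}{5} + \frac{\left(-9\right) \left(7 + 12\right)}{5} = - \frac{4}{5} + \frac{\left(-9\right) 19}{5} = - \frac{4}{5} + \frac{1}{5} \left(-171\right) = - \frac{4}{5} - \frac{171}{5} = -35$)
$S{\left(E,H \right)} = 0$ ($S{\left(E,H \right)} = 8 \cdot 0 \left(-22\right) = 0 \left(-22\right) = 0$)
$\sqrt{R{\left(-299 \right)} + S{\left(457,t \right)}} = \sqrt{-299 + 0} = \sqrt{-299} = i \sqrt{299}$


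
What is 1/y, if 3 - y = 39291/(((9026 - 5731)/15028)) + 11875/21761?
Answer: -71702495/12848936106268 ≈ -5.5804e-6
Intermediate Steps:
y = -12848936106268/71702495 (y = 3 - (39291/(((9026 - 5731)/15028)) + 11875/21761) = 3 - (39291/((3295*(1/15028))) + 11875*(1/21761)) = 3 - (39291/(3295/15028) + 11875/21761) = 3 - (39291*(15028/3295) + 11875/21761) = 3 - (590465148/3295 + 11875/21761) = 3 - 1*12849151213753/71702495 = 3 - 12849151213753/71702495 = -12848936106268/71702495 ≈ -1.7920e+5)
1/y = 1/(-12848936106268/71702495) = -71702495/12848936106268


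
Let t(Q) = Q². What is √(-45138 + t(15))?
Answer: I*√44913 ≈ 211.93*I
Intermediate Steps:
√(-45138 + t(15)) = √(-45138 + 15²) = √(-45138 + 225) = √(-44913) = I*√44913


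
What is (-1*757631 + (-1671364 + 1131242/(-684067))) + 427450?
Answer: -1369192014757/684067 ≈ -2.0015e+6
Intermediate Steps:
(-1*757631 + (-1671364 + 1131242/(-684067))) + 427450 = (-757631 + (-1671364 + 1131242*(-1/684067))) + 427450 = (-757631 + (-1671364 - 1131242/684067)) + 427450 = (-757631 - 1143326088630/684067) + 427450 = -1661596453907/684067 + 427450 = -1369192014757/684067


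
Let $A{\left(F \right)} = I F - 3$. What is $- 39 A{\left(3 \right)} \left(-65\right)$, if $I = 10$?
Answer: $68445$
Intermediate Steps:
$A{\left(F \right)} = -3 + 10 F$ ($A{\left(F \right)} = 10 F - 3 = -3 + 10 F$)
$- 39 A{\left(3 \right)} \left(-65\right) = - 39 \left(-3 + 10 \cdot 3\right) \left(-65\right) = - 39 \left(-3 + 30\right) \left(-65\right) = \left(-39\right) 27 \left(-65\right) = \left(-1053\right) \left(-65\right) = 68445$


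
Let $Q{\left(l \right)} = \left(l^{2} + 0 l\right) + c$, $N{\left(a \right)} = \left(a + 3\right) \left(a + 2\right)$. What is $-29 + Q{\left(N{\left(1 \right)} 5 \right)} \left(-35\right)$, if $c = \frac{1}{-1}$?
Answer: $-125994$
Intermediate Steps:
$c = -1$
$N{\left(a \right)} = \left(2 + a\right) \left(3 + a\right)$ ($N{\left(a \right)} = \left(3 + a\right) \left(2 + a\right) = \left(2 + a\right) \left(3 + a\right)$)
$Q{\left(l \right)} = -1 + l^{2}$ ($Q{\left(l \right)} = \left(l^{2} + 0 l\right) - 1 = \left(l^{2} + 0\right) - 1 = l^{2} - 1 = -1 + l^{2}$)
$-29 + Q{\left(N{\left(1 \right)} 5 \right)} \left(-35\right) = -29 + \left(-1 + \left(\left(6 + 1^{2} + 5 \cdot 1\right) 5\right)^{2}\right) \left(-35\right) = -29 + \left(-1 + \left(\left(6 + 1 + 5\right) 5\right)^{2}\right) \left(-35\right) = -29 + \left(-1 + \left(12 \cdot 5\right)^{2}\right) \left(-35\right) = -29 + \left(-1 + 60^{2}\right) \left(-35\right) = -29 + \left(-1 + 3600\right) \left(-35\right) = -29 + 3599 \left(-35\right) = -29 - 125965 = -125994$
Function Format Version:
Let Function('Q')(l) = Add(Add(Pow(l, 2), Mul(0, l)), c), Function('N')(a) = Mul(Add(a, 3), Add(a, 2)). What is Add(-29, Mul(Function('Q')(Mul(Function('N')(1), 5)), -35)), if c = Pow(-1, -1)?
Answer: -125994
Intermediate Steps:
c = -1
Function('N')(a) = Mul(Add(2, a), Add(3, a)) (Function('N')(a) = Mul(Add(3, a), Add(2, a)) = Mul(Add(2, a), Add(3, a)))
Function('Q')(l) = Add(-1, Pow(l, 2)) (Function('Q')(l) = Add(Add(Pow(l, 2), Mul(0, l)), -1) = Add(Add(Pow(l, 2), 0), -1) = Add(Pow(l, 2), -1) = Add(-1, Pow(l, 2)))
Add(-29, Mul(Function('Q')(Mul(Function('N')(1), 5)), -35)) = Add(-29, Mul(Add(-1, Pow(Mul(Add(6, Pow(1, 2), Mul(5, 1)), 5), 2)), -35)) = Add(-29, Mul(Add(-1, Pow(Mul(Add(6, 1, 5), 5), 2)), -35)) = Add(-29, Mul(Add(-1, Pow(Mul(12, 5), 2)), -35)) = Add(-29, Mul(Add(-1, Pow(60, 2)), -35)) = Add(-29, Mul(Add(-1, 3600), -35)) = Add(-29, Mul(3599, -35)) = Add(-29, -125965) = -125994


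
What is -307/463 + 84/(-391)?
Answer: -158929/181033 ≈ -0.87790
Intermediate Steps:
-307/463 + 84/(-391) = -307*1/463 + 84*(-1/391) = -307/463 - 84/391 = -158929/181033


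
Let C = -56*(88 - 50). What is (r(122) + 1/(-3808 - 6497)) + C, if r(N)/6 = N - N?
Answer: -21929041/10305 ≈ -2128.0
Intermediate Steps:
r(N) = 0 (r(N) = 6*(N - N) = 6*0 = 0)
C = -2128 (C = -56*38 = -2128)
(r(122) + 1/(-3808 - 6497)) + C = (0 + 1/(-3808 - 6497)) - 2128 = (0 + 1/(-10305)) - 2128 = (0 - 1/10305) - 2128 = -1/10305 - 2128 = -21929041/10305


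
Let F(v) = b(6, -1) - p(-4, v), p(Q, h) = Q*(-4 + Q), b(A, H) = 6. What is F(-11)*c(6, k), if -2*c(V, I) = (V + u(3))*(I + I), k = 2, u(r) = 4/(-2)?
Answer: 208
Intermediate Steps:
u(r) = -2 (u(r) = 4*(-1/2) = -2)
c(V, I) = -I*(-2 + V) (c(V, I) = -(V - 2)*(I + I)/2 = -(-2 + V)*2*I/2 = -I*(-2 + V))
F(v) = -26 (F(v) = 6 - (-4)*(-4 - 4) = 6 - (-4)*(-8) = 6 - 1*32 = 6 - 32 = -26)
F(-11)*c(6, k) = -52*(2 - 1*6) = -52*(2 - 6) = -52*(-4) = -26*(-8) = 208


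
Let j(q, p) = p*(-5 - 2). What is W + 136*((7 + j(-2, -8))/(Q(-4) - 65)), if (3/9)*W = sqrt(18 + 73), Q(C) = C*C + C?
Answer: -8568/53 + 3*sqrt(91) ≈ -133.04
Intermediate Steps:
j(q, p) = -7*p (j(q, p) = p*(-7) = -7*p)
Q(C) = C + C**2 (Q(C) = C**2 + C = C + C**2)
W = 3*sqrt(91) (W = 3*sqrt(18 + 73) = 3*sqrt(91) ≈ 28.618)
W + 136*((7 + j(-2, -8))/(Q(-4) - 65)) = 3*sqrt(91) + 136*((7 - 7*(-8))/(-4*(1 - 4) - 65)) = 3*sqrt(91) + 136*((7 + 56)/(-4*(-3) - 65)) = 3*sqrt(91) + 136*(63/(12 - 65)) = 3*sqrt(91) + 136*(63/(-53)) = 3*sqrt(91) + 136*(63*(-1/53)) = 3*sqrt(91) + 136*(-63/53) = 3*sqrt(91) - 8568/53 = -8568/53 + 3*sqrt(91)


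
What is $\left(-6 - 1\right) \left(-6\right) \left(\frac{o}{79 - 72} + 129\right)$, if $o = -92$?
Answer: $4866$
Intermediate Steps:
$\left(-6 - 1\right) \left(-6\right) \left(\frac{o}{79 - 72} + 129\right) = \left(-6 - 1\right) \left(-6\right) \left(- \frac{92}{79 - 72} + 129\right) = \left(-7\right) \left(-6\right) \left(- \frac{92}{7} + 129\right) = 42 \left(\left(-92\right) \frac{1}{7} + 129\right) = 42 \left(- \frac{92}{7} + 129\right) = 42 \cdot \frac{811}{7} = 4866$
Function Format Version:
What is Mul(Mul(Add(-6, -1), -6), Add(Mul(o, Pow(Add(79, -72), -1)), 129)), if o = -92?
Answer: 4866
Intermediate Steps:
Mul(Mul(Add(-6, -1), -6), Add(Mul(o, Pow(Add(79, -72), -1)), 129)) = Mul(Mul(Add(-6, -1), -6), Add(Mul(-92, Pow(Add(79, -72), -1)), 129)) = Mul(Mul(-7, -6), Add(Mul(-92, Pow(7, -1)), 129)) = Mul(42, Add(Mul(-92, Rational(1, 7)), 129)) = Mul(42, Add(Rational(-92, 7), 129)) = Mul(42, Rational(811, 7)) = 4866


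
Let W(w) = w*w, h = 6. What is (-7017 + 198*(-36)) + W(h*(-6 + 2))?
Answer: -13569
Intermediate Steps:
W(w) = w²
(-7017 + 198*(-36)) + W(h*(-6 + 2)) = (-7017 + 198*(-36)) + (6*(-6 + 2))² = (-7017 - 7128) + (6*(-4))² = -14145 + (-24)² = -14145 + 576 = -13569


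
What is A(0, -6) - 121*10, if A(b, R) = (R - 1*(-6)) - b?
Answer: -1210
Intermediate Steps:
A(b, R) = 6 + R - b (A(b, R) = (R + 6) - b = (6 + R) - b = 6 + R - b)
A(0, -6) - 121*10 = (6 - 6 - 1*0) - 121*10 = (6 - 6 + 0) - 1210 = 0 - 1210 = -1210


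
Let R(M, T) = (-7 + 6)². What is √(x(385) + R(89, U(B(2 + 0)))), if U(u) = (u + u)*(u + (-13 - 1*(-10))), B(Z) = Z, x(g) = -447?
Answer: I*√446 ≈ 21.119*I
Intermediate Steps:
U(u) = 2*u*(-3 + u) (U(u) = (2*u)*(u + (-13 + 10)) = (2*u)*(u - 3) = (2*u)*(-3 + u) = 2*u*(-3 + u))
R(M, T) = 1 (R(M, T) = (-1)² = 1)
√(x(385) + R(89, U(B(2 + 0)))) = √(-447 + 1) = √(-446) = I*√446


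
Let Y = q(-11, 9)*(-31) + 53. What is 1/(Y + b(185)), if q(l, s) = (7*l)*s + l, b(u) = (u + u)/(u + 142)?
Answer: 327/7154149 ≈ 4.5708e-5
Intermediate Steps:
b(u) = 2*u/(142 + u) (b(u) = (2*u)/(142 + u) = 2*u/(142 + u))
q(l, s) = l + 7*l*s (q(l, s) = 7*l*s + l = l + 7*l*s)
Y = 21877 (Y = -11*(1 + 7*9)*(-31) + 53 = -11*(1 + 63)*(-31) + 53 = -11*64*(-31) + 53 = -704*(-31) + 53 = 21824 + 53 = 21877)
1/(Y + b(185)) = 1/(21877 + 2*185/(142 + 185)) = 1/(21877 + 2*185/327) = 1/(21877 + 2*185*(1/327)) = 1/(21877 + 370/327) = 1/(7154149/327) = 327/7154149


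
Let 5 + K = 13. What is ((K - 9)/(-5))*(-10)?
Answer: -2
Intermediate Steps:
K = 8 (K = -5 + 13 = 8)
((K - 9)/(-5))*(-10) = ((8 - 9)/(-5))*(-10) = -⅕*(-1)*(-10) = (⅕)*(-10) = -2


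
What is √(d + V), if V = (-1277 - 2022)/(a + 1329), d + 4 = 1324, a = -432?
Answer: √1059124677/897 ≈ 36.281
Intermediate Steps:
d = 1320 (d = -4 + 1324 = 1320)
V = -3299/897 (V = (-1277 - 2022)/(-432 + 1329) = -3299/897 ≈ -3.6778)
√(d + V) = √(1320 - 3299/897) = √(1180741/897) = √1059124677/897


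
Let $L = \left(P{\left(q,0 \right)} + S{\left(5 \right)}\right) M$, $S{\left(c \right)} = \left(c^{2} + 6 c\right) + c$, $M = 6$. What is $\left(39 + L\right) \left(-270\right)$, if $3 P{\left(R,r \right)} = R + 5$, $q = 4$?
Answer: $-112590$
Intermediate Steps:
$S{\left(c \right)} = c^{2} + 7 c$
$P{\left(R,r \right)} = \frac{5}{3} + \frac{R}{3}$ ($P{\left(R,r \right)} = \frac{R + 5}{3} = \frac{5 + R}{3} = \frac{5}{3} + \frac{R}{3}$)
$L = 378$ ($L = \left(\left(\frac{5}{3} + \frac{1}{3} \cdot 4\right) + 5 \left(7 + 5\right)\right) 6 = \left(\left(\frac{5}{3} + \frac{4}{3}\right) + 5 \cdot 12\right) 6 = \left(3 + 60\right) 6 = 63 \cdot 6 = 378$)
$\left(39 + L\right) \left(-270\right) = \left(39 + 378\right) \left(-270\right) = 417 \left(-270\right) = -112590$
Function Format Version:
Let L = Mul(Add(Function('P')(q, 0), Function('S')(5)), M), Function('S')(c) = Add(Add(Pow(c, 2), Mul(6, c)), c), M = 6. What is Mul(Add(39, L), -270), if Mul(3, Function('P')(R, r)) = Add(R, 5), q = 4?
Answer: -112590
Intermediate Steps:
Function('S')(c) = Add(Pow(c, 2), Mul(7, c))
Function('P')(R, r) = Add(Rational(5, 3), Mul(Rational(1, 3), R)) (Function('P')(R, r) = Mul(Rational(1, 3), Add(R, 5)) = Mul(Rational(1, 3), Add(5, R)) = Add(Rational(5, 3), Mul(Rational(1, 3), R)))
L = 378 (L = Mul(Add(Add(Rational(5, 3), Mul(Rational(1, 3), 4)), Mul(5, Add(7, 5))), 6) = Mul(Add(Add(Rational(5, 3), Rational(4, 3)), Mul(5, 12)), 6) = Mul(Add(3, 60), 6) = Mul(63, 6) = 378)
Mul(Add(39, L), -270) = Mul(Add(39, 378), -270) = Mul(417, -270) = -112590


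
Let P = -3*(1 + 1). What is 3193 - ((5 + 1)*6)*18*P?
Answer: 7081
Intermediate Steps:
P = -6 (P = -3*2 = -6)
3193 - ((5 + 1)*6)*18*P = 3193 - ((5 + 1)*6)*18*(-6) = 3193 - (6*6)*18*(-6) = 3193 - 36*18*(-6) = 3193 - 648*(-6) = 3193 - 1*(-3888) = 3193 + 3888 = 7081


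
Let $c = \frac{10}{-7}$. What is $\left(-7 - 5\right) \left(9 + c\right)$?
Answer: $- \frac{636}{7} \approx -90.857$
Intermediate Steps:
$c = - \frac{10}{7}$ ($c = 10 \left(- \frac{1}{7}\right) = - \frac{10}{7} \approx -1.4286$)
$\left(-7 - 5\right) \left(9 + c\right) = \left(-7 - 5\right) \left(9 - \frac{10}{7}\right) = \left(-12\right) \frac{53}{7} = - \frac{636}{7}$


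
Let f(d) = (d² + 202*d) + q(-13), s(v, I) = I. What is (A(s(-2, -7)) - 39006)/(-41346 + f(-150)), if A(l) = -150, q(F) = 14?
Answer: 9789/12283 ≈ 0.79696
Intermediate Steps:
f(d) = 14 + d² + 202*d (f(d) = (d² + 202*d) + 14 = 14 + d² + 202*d)
(A(s(-2, -7)) - 39006)/(-41346 + f(-150)) = (-150 - 39006)/(-41346 + (14 + (-150)² + 202*(-150))) = -39156/(-41346 + (14 + 22500 - 30300)) = -39156/(-41346 - 7786) = -39156/(-49132) = -39156*(-1/49132) = 9789/12283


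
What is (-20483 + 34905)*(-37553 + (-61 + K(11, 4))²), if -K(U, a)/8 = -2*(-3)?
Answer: -370241584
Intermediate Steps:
K(U, a) = -48 (K(U, a) = -(-16)*(-3) = -8*6 = -48)
(-20483 + 34905)*(-37553 + (-61 + K(11, 4))²) = (-20483 + 34905)*(-37553 + (-61 - 48)²) = 14422*(-37553 + (-109)²) = 14422*(-37553 + 11881) = 14422*(-25672) = -370241584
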